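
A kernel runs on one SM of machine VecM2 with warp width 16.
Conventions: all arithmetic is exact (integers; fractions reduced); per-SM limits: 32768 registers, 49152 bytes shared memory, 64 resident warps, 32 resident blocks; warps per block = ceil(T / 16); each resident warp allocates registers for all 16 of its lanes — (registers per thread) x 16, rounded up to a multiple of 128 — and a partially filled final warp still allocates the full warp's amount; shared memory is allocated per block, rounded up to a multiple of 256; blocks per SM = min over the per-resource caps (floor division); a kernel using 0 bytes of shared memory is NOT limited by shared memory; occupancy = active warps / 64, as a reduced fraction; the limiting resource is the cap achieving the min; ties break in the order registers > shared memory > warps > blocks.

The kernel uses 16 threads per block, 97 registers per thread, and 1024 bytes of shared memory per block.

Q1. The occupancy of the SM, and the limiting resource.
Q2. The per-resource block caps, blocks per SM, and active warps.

Answer: occupancy 19/64, limited by registers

registers: 19 blocks
shared memory: 48 blocks
warps: 64 blocks
blocks: 32 blocks

Answer: 19 blocks, 19 active warps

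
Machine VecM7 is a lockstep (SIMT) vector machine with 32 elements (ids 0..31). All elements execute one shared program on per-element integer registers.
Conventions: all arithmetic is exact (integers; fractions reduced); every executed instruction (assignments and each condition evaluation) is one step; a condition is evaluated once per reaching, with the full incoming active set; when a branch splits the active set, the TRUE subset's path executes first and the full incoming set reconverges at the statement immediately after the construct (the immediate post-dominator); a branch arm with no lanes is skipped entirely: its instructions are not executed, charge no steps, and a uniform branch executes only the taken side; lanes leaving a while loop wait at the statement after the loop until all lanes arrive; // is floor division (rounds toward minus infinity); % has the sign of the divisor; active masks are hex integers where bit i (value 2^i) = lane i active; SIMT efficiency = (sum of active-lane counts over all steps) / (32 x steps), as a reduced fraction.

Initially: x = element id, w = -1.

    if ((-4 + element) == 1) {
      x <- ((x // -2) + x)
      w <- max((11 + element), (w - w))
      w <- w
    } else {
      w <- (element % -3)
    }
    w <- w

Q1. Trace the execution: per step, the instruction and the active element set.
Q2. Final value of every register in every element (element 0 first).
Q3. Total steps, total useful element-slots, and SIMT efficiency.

step 0: eval ((-4 + element) == 1)   0xffffffff
step 1: x <- ((x // -2) + x)         0x00000020
step 2: w <- max((11 + element), (w - w)) 0x00000020
step 3: w <- w                       0x00000020
step 4: w <- (element % -3)          0xffffffdf
step 5: w <- w                       0xffffffff

Answer: 6 steps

x: 0,1,2,3,4,2,6,7,8,9,10,11,12,13,14,15,16,17,18,19,20,21,22,23,24,25,26,27,28,29,30,31
w: 0,-2,-1,0,-2,16,0,-2,-1,0,-2,-1,0,-2,-1,0,-2,-1,0,-2,-1,0,-2,-1,0,-2,-1,0,-2,-1,0,-2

steps = 6; useful = 98; efficiency = 98/192 = 49/96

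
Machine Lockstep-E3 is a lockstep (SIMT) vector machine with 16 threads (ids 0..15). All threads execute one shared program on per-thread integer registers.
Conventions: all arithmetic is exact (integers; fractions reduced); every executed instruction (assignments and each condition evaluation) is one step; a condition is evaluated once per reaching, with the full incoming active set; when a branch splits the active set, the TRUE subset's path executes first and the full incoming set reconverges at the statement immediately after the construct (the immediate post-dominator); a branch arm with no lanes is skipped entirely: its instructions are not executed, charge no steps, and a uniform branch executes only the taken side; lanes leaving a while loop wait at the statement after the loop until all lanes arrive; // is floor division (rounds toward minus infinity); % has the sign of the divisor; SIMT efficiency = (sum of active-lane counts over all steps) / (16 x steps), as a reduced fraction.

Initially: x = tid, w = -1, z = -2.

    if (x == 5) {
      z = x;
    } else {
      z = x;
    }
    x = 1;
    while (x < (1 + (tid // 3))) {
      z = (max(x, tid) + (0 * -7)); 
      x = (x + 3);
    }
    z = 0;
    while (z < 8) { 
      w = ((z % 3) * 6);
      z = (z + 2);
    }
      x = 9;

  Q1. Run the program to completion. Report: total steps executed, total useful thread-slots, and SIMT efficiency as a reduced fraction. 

Answer: 26 steps, 355 useful, 355/416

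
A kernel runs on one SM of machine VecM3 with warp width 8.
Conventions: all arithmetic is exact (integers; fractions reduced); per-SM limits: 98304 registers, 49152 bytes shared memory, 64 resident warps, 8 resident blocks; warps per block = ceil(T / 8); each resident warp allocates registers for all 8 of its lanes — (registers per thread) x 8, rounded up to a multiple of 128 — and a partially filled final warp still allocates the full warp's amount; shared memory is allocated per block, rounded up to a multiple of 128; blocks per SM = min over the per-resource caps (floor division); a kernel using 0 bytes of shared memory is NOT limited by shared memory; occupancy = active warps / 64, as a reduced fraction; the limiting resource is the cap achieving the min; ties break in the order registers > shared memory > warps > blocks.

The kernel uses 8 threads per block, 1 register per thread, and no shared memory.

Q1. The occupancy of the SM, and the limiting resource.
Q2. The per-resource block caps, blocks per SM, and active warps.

Answer: occupancy 1/8, limited by blocks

registers: 768 blocks
shared memory: no limit (kernel uses none)
warps: 64 blocks
blocks: 8 blocks

Answer: 8 blocks, 8 active warps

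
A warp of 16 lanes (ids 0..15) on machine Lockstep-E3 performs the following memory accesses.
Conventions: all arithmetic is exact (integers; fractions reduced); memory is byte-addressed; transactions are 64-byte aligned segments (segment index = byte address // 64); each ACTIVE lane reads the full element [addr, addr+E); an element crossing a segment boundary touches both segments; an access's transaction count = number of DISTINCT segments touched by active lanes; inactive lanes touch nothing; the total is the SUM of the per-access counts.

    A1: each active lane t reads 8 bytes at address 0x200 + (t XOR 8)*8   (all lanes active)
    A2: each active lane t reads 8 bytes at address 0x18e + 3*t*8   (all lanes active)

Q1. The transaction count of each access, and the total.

A1: 2 transactions
A2: 6 transactions

Answer: 2,6; total 8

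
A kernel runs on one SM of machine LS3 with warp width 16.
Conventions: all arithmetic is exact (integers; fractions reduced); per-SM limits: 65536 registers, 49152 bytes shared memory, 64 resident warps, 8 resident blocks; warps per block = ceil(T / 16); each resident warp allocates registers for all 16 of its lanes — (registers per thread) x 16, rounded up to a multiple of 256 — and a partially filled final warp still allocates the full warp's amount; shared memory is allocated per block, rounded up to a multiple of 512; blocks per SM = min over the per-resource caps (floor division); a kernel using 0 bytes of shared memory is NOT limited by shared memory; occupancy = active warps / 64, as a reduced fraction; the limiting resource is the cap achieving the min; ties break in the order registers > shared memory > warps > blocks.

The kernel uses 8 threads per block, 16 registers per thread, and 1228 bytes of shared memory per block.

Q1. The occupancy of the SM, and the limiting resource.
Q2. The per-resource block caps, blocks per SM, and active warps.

Answer: occupancy 1/8, limited by blocks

registers: 256 blocks
shared memory: 32 blocks
warps: 64 blocks
blocks: 8 blocks

Answer: 8 blocks, 8 active warps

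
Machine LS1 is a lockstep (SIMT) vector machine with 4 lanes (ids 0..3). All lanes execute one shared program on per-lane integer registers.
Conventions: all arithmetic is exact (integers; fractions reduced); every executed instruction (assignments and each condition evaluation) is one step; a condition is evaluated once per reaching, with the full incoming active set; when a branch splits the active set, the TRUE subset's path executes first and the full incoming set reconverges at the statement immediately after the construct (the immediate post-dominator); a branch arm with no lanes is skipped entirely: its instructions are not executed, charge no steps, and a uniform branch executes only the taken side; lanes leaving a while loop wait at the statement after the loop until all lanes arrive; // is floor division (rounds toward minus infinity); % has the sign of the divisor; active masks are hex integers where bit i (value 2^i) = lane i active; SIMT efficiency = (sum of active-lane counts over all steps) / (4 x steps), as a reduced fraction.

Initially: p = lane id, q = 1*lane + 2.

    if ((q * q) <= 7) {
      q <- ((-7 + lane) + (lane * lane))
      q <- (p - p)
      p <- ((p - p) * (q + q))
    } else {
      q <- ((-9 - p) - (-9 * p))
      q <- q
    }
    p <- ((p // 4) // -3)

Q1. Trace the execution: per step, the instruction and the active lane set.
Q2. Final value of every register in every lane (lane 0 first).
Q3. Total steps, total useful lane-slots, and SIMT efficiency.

step 0: eval ((q * q) <= 7)          0xf
step 1: q <- ((-7 + lane) + (lane * lane)) 0x1
step 2: q <- (p - p)                 0x1
step 3: p <- ((p - p) * (q + q))     0x1
step 4: q <- ((-9 - p) - (-9 * p))   0xe
step 5: q <- q                       0xe
step 6: p <- ((p // 4) // -3)        0xf

Answer: 7 steps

p: 0,0,0,0
q: 0,-1,7,15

steps = 7; useful = 17; efficiency = 17/28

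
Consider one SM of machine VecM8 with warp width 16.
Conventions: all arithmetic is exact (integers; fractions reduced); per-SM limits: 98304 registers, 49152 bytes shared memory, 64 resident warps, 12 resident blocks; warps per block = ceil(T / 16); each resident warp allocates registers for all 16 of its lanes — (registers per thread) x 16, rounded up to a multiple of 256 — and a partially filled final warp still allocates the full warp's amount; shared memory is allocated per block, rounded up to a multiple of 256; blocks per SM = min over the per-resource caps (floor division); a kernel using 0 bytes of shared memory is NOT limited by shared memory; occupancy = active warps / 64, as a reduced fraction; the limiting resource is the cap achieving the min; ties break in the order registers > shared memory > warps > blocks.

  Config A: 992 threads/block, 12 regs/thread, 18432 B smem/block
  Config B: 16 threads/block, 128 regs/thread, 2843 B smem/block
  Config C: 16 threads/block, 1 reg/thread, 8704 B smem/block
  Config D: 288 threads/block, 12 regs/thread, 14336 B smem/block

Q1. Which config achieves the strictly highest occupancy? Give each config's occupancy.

occupancies: A 31/32, B 3/16, C 5/64, D 27/32

Answer: A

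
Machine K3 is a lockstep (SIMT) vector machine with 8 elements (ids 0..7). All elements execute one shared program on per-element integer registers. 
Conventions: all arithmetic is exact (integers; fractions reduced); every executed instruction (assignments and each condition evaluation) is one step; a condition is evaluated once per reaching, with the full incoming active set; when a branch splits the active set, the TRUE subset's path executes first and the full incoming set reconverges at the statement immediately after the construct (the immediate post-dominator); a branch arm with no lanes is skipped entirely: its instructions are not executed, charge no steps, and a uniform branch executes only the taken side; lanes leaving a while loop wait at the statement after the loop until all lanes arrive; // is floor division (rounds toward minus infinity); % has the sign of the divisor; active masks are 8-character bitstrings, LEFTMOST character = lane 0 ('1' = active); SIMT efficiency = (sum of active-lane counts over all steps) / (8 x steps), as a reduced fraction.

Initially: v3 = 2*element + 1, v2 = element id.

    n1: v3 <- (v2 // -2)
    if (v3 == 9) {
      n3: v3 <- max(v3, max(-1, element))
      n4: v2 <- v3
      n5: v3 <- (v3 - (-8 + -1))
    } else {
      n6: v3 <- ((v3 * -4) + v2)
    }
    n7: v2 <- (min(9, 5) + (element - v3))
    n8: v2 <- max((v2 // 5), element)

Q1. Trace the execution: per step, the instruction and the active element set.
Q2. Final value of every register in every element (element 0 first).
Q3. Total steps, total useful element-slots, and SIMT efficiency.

step 0: v3 <- (v2 // -2)             11111111
step 1: eval (v3 == 9)               11111111
step 2: v3 <- ((v3 * -4) + v2)       11111111
step 3: v2 <- (min(9, 5) + (element - v3)) 11111111
step 4: v2 <- max((v2 // 5), element) 11111111

Answer: 5 steps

v3: 0,5,6,11,12,17,18,23
v2: 1,1,2,3,4,5,6,7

steps = 5; useful = 40; efficiency = 40/40 = 1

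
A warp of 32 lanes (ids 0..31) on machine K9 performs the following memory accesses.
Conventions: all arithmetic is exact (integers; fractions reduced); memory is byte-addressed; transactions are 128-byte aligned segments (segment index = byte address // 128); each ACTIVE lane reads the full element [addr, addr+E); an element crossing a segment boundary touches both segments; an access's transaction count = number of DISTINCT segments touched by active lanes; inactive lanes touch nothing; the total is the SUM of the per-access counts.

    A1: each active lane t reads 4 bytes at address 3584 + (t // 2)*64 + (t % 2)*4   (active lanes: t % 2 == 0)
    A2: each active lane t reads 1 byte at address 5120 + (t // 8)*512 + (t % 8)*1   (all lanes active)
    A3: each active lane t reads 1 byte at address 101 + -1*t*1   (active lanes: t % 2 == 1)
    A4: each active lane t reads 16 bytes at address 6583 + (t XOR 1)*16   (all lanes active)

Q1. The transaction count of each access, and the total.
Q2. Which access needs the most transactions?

A1: 8 transactions
A2: 4 transactions
A3: 1 transaction
A4: 5 transactions

Answer: 8,4,1,5; total 18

Answer: A1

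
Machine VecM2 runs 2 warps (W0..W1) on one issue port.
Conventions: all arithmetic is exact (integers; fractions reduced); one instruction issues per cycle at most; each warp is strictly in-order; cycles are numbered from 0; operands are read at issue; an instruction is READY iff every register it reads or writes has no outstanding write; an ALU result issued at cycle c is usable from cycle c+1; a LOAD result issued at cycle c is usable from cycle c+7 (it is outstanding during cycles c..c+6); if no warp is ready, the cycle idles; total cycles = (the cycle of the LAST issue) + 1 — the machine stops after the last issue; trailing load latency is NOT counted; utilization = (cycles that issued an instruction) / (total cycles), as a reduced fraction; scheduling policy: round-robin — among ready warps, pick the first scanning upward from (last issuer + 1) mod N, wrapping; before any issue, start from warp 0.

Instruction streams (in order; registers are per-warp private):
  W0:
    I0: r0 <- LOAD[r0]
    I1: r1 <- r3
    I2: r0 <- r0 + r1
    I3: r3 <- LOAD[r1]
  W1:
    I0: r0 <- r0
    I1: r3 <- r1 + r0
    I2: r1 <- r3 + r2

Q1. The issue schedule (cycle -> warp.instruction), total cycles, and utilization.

cycle 0: W0.I0
cycle 1: W1.I0
cycle 2: W0.I1
cycle 3: W1.I1
cycle 4: W1.I2
cycle 5: idle
cycle 6: idle
cycle 7: W0.I2
cycle 8: W0.I3

Answer: 9 cycles, utilization 7/9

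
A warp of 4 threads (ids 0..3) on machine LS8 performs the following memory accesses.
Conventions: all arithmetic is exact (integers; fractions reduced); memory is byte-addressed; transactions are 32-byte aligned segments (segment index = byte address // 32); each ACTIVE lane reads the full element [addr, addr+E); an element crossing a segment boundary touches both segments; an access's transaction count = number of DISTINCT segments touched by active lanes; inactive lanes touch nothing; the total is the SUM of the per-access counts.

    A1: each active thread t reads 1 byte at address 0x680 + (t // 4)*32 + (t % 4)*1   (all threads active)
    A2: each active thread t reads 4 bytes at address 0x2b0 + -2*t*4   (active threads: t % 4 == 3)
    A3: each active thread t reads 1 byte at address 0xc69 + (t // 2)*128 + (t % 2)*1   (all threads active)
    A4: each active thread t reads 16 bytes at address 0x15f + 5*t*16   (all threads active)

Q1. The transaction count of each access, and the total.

A1: 1 transaction
A2: 1 transaction
A3: 2 transactions
A4: 6 transactions

Answer: 1,1,2,6; total 10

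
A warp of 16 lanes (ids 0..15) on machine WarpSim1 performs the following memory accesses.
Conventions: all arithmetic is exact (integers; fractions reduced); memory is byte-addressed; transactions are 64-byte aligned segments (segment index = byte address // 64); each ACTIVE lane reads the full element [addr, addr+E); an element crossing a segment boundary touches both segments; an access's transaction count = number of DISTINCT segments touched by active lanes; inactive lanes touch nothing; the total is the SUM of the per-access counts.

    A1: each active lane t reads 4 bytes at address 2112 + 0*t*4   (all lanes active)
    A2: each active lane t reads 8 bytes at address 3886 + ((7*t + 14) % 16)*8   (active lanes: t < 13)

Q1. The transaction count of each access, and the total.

A1: 1 transaction
A2: 3 transactions

Answer: 1,3; total 4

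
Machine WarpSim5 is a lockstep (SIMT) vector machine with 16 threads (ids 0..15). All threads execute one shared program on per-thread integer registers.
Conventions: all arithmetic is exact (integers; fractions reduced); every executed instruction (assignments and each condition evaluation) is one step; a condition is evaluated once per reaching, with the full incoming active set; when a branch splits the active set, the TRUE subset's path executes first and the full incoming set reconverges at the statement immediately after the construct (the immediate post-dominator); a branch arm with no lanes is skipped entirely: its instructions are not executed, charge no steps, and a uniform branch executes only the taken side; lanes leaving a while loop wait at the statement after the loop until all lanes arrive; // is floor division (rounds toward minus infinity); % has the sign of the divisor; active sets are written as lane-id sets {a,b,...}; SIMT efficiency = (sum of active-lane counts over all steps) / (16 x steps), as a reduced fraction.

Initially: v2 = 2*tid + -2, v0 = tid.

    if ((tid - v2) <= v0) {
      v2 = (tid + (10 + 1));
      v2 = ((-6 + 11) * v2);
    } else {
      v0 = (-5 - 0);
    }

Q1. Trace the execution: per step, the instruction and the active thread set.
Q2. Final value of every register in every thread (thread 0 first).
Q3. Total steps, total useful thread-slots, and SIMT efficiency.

step 0: eval ((tid - v2) <= v0)      {0,1,2,3,4,5,6,7,8,9,10,11,12,13,14,15}
step 1: v2 <- (tid + (10 + 1))       {1,2,3,4,5,6,7,8,9,10,11,12,13,14,15}
step 2: v2 <- ((-6 + 11) * v2)       {1,2,3,4,5,6,7,8,9,10,11,12,13,14,15}
step 3: v0 <- (-5 - 0)               {0}

Answer: 4 steps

v2: -2,60,65,70,75,80,85,90,95,100,105,110,115,120,125,130
v0: -5,1,2,3,4,5,6,7,8,9,10,11,12,13,14,15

steps = 4; useful = 47; efficiency = 47/64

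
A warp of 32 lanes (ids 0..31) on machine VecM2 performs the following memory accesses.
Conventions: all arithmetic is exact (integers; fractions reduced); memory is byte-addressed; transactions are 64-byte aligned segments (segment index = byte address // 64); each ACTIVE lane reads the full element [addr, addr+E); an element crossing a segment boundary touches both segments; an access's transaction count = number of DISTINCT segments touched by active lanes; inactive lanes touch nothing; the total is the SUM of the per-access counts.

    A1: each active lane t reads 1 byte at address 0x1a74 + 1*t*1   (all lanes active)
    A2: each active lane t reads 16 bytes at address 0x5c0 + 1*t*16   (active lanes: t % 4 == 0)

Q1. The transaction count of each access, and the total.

A1: 2 transactions
A2: 8 transactions

Answer: 2,8; total 10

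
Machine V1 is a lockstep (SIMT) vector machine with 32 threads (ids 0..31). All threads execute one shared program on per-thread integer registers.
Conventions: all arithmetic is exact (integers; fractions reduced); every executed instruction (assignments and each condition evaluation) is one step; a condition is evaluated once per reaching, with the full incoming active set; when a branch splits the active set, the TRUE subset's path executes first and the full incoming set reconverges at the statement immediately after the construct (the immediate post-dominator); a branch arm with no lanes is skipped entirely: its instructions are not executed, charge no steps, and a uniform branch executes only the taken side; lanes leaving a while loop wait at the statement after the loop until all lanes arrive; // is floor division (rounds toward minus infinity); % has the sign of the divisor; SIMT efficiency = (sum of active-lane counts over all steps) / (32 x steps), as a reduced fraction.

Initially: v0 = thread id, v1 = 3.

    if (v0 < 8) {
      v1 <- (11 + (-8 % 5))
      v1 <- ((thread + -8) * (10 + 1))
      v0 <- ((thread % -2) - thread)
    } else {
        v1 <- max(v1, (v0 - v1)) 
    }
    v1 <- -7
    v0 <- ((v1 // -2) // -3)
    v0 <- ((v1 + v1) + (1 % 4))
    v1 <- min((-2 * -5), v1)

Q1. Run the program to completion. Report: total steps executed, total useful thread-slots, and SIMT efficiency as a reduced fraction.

Answer: 9 steps, 208 useful, 13/18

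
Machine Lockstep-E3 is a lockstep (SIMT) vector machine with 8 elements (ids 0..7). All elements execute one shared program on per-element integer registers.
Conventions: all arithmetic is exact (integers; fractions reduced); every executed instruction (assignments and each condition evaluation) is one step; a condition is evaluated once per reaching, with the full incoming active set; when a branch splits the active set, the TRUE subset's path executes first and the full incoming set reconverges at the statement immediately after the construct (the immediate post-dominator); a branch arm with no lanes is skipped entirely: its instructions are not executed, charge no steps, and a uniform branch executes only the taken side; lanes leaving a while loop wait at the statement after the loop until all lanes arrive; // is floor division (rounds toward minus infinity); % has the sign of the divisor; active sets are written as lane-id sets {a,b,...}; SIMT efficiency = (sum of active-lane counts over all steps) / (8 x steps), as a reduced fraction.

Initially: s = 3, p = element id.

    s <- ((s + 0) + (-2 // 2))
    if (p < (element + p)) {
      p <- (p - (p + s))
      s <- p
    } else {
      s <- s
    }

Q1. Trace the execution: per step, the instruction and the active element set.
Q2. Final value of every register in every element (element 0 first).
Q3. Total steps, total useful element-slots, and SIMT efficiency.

step 0: s <- ((s + 0) + (-2 // 2))   {0,1,2,3,4,5,6,7}
step 1: eval (p < (element + p))     {0,1,2,3,4,5,6,7}
step 2: p <- (p - (p + s))           {1,2,3,4,5,6,7}
step 3: s <- p                       {1,2,3,4,5,6,7}
step 4: s <- s                       {0}

Answer: 5 steps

s: 2,-2,-2,-2,-2,-2,-2,-2
p: 0,-2,-2,-2,-2,-2,-2,-2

steps = 5; useful = 31; efficiency = 31/40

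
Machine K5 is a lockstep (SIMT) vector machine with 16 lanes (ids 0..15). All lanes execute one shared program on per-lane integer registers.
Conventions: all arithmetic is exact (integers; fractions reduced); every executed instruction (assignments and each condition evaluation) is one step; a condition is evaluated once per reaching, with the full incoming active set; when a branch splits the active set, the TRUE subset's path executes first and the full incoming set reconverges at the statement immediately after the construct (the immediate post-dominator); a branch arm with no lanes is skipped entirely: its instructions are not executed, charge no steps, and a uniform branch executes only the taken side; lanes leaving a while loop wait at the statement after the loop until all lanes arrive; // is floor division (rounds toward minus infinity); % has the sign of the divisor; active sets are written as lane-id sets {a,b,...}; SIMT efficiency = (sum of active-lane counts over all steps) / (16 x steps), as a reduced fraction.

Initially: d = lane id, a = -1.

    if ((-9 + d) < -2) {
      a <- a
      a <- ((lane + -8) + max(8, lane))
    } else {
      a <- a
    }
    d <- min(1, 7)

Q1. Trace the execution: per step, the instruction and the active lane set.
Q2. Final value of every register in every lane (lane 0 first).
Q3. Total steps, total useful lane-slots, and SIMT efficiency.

step 0: eval ((-9 + d) < -2)         {0,1,2,3,4,5,6,7,8,9,10,11,12,13,14,15}
step 1: a <- a                       {0,1,2,3,4,5,6}
step 2: a <- ((lane + -8) + max(8, lane)) {0,1,2,3,4,5,6}
step 3: a <- a                       {7,8,9,10,11,12,13,14,15}
step 4: d <- min(1, 7)               {0,1,2,3,4,5,6,7,8,9,10,11,12,13,14,15}

Answer: 5 steps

d: 1,1,1,1,1,1,1,1,1,1,1,1,1,1,1,1
a: 0,1,2,3,4,5,6,-1,-1,-1,-1,-1,-1,-1,-1,-1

steps = 5; useful = 55; efficiency = 55/80 = 11/16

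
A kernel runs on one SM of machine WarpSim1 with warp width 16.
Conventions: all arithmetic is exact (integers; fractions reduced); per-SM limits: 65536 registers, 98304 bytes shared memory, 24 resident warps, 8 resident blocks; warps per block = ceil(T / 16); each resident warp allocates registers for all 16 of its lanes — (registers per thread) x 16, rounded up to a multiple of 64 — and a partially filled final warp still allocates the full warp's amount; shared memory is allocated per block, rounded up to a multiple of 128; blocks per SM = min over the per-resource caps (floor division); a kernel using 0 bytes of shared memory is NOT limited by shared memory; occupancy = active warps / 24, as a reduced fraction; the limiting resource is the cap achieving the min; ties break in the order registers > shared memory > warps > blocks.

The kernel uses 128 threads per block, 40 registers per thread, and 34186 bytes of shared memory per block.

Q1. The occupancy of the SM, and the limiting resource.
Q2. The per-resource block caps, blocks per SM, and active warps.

Answer: occupancy 2/3, limited by shared memory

registers: 12 blocks
shared memory: 2 blocks
warps: 3 blocks
blocks: 8 blocks

Answer: 2 blocks, 16 active warps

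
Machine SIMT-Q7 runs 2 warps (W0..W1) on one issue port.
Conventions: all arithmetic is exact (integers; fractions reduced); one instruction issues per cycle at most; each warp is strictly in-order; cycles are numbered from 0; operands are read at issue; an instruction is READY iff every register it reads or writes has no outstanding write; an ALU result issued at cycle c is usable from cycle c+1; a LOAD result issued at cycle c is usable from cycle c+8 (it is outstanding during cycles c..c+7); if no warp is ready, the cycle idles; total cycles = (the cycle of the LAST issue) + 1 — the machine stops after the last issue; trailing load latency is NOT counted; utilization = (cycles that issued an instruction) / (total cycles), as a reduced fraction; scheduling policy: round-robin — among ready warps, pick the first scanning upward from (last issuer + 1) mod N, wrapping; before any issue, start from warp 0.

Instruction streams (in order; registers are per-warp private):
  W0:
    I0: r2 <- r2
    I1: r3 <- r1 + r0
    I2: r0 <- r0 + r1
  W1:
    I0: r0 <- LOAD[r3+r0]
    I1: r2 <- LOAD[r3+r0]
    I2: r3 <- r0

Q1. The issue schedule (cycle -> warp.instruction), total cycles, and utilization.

cycle 0: W0.I0
cycle 1: W1.I0
cycle 2: W0.I1
cycle 3: W0.I2
cycle 4: idle
cycle 5: idle
cycle 6: idle
cycle 7: idle
cycle 8: idle
cycle 9: W1.I1
cycle 10: W1.I2

Answer: 11 cycles, utilization 6/11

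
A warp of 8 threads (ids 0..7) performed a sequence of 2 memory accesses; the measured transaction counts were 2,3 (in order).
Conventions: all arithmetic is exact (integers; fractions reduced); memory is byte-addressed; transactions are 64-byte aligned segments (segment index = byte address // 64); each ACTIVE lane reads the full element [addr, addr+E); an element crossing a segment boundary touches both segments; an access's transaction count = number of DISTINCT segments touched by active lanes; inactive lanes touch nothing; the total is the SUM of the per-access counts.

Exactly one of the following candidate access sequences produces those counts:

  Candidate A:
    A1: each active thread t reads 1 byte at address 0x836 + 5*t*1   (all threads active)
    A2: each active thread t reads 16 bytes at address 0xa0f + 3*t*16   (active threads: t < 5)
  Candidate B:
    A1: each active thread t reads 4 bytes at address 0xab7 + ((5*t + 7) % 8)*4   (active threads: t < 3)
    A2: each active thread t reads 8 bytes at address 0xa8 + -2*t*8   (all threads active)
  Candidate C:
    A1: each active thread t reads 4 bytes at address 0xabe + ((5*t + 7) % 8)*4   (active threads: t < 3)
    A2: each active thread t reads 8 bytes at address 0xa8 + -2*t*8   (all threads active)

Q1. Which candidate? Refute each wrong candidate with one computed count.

A: A2 gives 4 transactions, not 3
C: A1 gives 1 transaction, not 2
B: all counts match (2,3)

Answer: B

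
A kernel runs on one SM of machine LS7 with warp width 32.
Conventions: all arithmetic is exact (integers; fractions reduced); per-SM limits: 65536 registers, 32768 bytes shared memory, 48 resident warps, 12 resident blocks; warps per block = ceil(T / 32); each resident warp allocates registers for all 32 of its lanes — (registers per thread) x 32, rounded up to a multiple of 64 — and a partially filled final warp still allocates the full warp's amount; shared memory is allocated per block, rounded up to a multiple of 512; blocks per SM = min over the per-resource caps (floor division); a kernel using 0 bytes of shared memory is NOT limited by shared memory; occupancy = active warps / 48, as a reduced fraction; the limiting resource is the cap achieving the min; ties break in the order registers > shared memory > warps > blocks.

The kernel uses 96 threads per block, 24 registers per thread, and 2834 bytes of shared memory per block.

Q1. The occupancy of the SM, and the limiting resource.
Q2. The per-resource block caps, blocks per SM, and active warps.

Answer: occupancy 5/8, limited by shared memory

registers: 28 blocks
shared memory: 10 blocks
warps: 16 blocks
blocks: 12 blocks

Answer: 10 blocks, 30 active warps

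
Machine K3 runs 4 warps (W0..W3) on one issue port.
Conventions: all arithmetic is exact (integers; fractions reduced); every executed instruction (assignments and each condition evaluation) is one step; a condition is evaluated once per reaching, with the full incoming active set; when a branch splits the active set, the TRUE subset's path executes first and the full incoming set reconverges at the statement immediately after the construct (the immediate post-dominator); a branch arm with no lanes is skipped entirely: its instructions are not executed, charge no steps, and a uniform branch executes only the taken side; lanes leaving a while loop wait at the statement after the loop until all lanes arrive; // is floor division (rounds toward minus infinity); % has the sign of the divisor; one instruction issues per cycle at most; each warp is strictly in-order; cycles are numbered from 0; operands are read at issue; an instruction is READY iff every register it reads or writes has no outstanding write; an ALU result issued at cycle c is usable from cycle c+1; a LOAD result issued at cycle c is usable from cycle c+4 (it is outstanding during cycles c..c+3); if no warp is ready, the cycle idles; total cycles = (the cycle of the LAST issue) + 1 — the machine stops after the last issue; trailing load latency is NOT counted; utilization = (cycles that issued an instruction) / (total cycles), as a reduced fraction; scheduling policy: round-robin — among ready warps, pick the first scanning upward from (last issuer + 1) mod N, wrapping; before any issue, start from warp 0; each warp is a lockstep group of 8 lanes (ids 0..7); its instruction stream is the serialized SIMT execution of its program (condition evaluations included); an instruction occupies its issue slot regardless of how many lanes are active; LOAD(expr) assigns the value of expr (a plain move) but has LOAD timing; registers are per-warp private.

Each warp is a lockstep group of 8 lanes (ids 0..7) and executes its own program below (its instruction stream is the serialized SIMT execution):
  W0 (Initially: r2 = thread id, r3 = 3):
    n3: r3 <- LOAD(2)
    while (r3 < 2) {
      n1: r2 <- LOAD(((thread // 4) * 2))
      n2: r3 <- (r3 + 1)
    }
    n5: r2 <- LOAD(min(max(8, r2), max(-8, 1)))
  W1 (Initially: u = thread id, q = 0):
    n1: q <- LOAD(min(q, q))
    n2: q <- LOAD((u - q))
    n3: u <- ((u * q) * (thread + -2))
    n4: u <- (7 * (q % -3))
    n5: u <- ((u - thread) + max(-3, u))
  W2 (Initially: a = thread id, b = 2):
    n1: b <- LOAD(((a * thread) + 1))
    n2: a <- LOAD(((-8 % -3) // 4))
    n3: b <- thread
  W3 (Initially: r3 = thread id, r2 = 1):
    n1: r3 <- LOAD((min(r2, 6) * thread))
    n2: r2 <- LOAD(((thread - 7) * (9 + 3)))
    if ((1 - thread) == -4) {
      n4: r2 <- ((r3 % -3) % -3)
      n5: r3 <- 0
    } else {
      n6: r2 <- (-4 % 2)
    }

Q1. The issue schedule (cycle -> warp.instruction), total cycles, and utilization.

cycle 0: W0.I0
cycle 1: W1.I0
cycle 2: W2.I0
cycle 3: W3.I0
cycle 4: W0.I1
cycle 5: W1.I1
cycle 6: W2.I1
cycle 7: W3.I1
cycle 8: W0.I2
cycle 9: W1.I2
cycle 10: W2.I2
cycle 11: W3.I2
cycle 12: W1.I3
cycle 13: W3.I3
cycle 14: W1.I4
cycle 15: W3.I4
cycle 16: W3.I5

Answer: 17 cycles, utilization 1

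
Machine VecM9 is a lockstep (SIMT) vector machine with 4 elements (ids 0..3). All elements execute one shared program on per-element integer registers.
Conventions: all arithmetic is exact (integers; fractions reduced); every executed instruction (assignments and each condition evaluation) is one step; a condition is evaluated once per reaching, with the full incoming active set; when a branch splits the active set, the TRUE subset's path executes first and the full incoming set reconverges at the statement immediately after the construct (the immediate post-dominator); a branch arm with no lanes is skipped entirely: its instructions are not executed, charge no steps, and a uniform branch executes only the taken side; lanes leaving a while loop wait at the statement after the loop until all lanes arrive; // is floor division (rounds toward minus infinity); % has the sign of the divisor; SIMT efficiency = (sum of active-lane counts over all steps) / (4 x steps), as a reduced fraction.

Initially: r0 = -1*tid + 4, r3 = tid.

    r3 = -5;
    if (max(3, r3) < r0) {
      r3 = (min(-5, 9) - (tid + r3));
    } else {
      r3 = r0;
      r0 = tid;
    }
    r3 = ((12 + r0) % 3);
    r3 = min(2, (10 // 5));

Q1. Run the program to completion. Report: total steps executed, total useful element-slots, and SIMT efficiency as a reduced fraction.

Answer: 7 steps, 23 useful, 23/28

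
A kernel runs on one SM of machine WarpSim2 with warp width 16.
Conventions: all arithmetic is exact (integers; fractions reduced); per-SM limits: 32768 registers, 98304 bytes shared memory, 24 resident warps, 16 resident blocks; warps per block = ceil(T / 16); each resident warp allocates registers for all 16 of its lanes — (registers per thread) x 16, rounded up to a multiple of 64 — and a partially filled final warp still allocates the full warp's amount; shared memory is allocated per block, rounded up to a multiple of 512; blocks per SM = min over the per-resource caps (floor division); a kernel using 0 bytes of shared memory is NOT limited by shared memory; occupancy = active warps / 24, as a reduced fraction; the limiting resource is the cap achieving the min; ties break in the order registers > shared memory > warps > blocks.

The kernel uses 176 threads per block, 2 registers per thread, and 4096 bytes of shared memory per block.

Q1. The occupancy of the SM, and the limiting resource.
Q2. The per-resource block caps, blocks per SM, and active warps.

Answer: occupancy 11/12, limited by warps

registers: 46 blocks
shared memory: 24 blocks
warps: 2 blocks
blocks: 16 blocks

Answer: 2 blocks, 22 active warps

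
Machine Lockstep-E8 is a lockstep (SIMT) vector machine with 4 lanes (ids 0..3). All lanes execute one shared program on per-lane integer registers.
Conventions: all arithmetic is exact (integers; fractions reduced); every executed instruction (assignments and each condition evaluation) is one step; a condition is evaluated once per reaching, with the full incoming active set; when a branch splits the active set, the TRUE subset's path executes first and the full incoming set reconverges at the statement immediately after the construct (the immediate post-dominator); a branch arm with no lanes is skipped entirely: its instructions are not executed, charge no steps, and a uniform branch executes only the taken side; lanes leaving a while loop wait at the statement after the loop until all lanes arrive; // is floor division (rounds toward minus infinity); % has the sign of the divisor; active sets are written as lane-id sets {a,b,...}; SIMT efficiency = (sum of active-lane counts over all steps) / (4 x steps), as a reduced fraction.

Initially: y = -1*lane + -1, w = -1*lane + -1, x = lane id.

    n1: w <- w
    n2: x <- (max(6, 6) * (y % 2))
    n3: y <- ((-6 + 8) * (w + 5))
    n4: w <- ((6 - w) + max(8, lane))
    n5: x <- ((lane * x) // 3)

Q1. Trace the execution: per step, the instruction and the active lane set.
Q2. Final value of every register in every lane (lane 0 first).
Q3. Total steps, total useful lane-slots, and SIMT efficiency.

step 0: w <- w                       {0,1,2,3}
step 1: x <- (max(6, 6) * (y % 2))   {0,1,2,3}
step 2: y <- ((-6 + 8) * (w + 5))    {0,1,2,3}
step 3: w <- ((6 - w) + max(8, lane)) {0,1,2,3}
step 4: x <- ((lane * x) // 3)       {0,1,2,3}

Answer: 5 steps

y: 8,6,4,2
w: 15,16,17,18
x: 0,0,4,0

steps = 5; useful = 20; efficiency = 20/20 = 1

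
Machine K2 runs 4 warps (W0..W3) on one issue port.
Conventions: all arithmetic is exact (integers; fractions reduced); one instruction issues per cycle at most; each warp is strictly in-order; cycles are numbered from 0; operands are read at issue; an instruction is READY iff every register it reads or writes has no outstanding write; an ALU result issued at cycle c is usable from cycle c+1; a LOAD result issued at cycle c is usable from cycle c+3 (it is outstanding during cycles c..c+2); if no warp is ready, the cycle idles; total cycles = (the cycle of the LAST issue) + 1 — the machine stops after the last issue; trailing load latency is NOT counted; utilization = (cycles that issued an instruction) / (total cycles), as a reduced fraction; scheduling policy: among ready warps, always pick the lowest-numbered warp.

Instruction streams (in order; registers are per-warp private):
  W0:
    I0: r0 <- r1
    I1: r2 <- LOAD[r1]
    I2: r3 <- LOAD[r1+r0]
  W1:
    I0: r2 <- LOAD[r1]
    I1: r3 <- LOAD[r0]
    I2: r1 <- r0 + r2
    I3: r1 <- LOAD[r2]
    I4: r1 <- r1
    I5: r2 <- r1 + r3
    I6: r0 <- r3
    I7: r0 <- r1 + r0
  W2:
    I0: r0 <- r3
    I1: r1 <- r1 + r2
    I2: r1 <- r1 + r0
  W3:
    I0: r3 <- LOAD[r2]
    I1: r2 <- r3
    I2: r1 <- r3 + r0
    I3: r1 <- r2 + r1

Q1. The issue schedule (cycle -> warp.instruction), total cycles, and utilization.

cycle 0: W0.I0
cycle 1: W0.I1
cycle 2: W0.I2
cycle 3: W1.I0
cycle 4: W1.I1
cycle 5: W2.I0
cycle 6: W1.I2
cycle 7: W1.I3
cycle 8: W2.I1
cycle 9: W2.I2
cycle 10: W1.I4
cycle 11: W1.I5
cycle 12: W1.I6
cycle 13: W1.I7
cycle 14: W3.I0
cycle 15: idle
cycle 16: idle
cycle 17: W3.I1
cycle 18: W3.I2
cycle 19: W3.I3

Answer: 20 cycles, utilization 9/10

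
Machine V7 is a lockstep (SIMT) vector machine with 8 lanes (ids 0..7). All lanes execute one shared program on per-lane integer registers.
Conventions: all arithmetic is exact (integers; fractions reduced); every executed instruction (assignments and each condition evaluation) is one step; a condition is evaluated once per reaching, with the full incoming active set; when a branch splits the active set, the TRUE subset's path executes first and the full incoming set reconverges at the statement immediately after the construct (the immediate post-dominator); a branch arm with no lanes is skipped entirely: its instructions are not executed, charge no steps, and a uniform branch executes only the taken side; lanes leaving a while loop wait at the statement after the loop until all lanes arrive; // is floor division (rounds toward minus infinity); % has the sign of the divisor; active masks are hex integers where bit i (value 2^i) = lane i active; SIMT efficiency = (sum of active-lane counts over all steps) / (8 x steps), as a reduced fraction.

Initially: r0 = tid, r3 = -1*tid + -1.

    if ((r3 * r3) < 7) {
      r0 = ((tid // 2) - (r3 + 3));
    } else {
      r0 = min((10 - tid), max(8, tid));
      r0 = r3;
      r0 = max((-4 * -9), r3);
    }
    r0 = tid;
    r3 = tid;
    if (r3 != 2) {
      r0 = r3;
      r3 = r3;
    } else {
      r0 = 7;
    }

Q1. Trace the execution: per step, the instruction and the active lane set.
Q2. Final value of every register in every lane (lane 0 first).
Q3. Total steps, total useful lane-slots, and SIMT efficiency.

step 0: eval ((r3 * r3) < 7)         0xff
step 1: r0 <- ((tid // 2) - (r3 + 3)) 0x03
step 2: r0 <- min((10 - tid), max(8, tid)) 0xfc
step 3: r0 <- r3                     0xfc
step 4: r0 <- max((-4 * -9), r3)     0xfc
step 5: r0 <- tid                    0xff
step 6: r3 <- tid                    0xff
step 7: eval (r3 != 2)               0xff
step 8: r0 <- r3                     0xfb
step 9: r3 <- r3                     0xfb
step 10: r0 <- 7                      0x04

Answer: 11 steps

r0: 0,1,7,3,4,5,6,7
r3: 0,1,2,3,4,5,6,7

steps = 11; useful = 67; efficiency = 67/88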